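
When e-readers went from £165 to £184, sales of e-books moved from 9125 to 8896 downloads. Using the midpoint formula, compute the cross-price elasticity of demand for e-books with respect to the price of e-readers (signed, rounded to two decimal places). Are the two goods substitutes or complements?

-0.23; complements

%ΔQ_{e-books} = (8896 − 9125)/avg = -229/9010.5 = -0.025414…
%ΔP_{e-readers} = (184 − 165)/avg = 19/174.5 = 0.108882…
E_cross = (-229/9010.5) / (19/174.5) = -0.2334…
E_cross < 0 ⇒ the goods are complements.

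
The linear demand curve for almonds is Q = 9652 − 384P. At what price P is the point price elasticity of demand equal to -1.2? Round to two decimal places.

Ed = −384P/(9652 − 384P). Set this equal to -1.2:
384P = 1.2·(9652 − 384P) ⇒ 384P(1 + 1.2) = 1.2·9652
P = 1.2·9652 / (384·2.2) = 13.7102…

13.71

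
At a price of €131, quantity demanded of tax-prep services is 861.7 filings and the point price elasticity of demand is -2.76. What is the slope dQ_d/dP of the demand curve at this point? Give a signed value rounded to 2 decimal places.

Ed = (dQ_d/dP)·(P/Q_d) ⇒ dQ_d/dP = Ed·Q_d/P = (-2.76)·861.7/131 = -18.1549…

-18.15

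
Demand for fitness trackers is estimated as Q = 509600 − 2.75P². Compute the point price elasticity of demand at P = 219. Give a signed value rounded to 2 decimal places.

-0.70

dQ/dP = −2·2.75·P = -1204.5. At P = 219, Q = 377707.25.
Ed = (dQ/dP)·(P/Q) = (-1204.5) × (219/377707.25) = -0.6983…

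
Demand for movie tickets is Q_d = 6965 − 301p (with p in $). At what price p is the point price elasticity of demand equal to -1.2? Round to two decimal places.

Ed = −301p/(6965 − 301p). Set this equal to -1.2:
301p = 1.2·(6965 − 301p) ⇒ 301p(1 + 1.2) = 1.2·6965
p = 1.2·6965 / (301·2.2) = 12.6215…

12.62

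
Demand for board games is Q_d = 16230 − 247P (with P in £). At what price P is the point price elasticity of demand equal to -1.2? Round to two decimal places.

35.84

Ed = −247P/(16230 − 247P). Set this equal to -1.2:
247P = 1.2·(16230 − 247P) ⇒ 247P(1 + 1.2) = 1.2·16230
P = 1.2·16230 / (247·2.2) = 35.8410…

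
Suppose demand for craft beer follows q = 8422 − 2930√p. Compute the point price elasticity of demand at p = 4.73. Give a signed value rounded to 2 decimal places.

dq/dp = −2930/(2√p) = -673.608. At p = 4.73, q = 2049.67.
Ed = (dq/dp)·(p/q) = (-673.608) × (4.73/2049.67) = -1.5544…

-1.55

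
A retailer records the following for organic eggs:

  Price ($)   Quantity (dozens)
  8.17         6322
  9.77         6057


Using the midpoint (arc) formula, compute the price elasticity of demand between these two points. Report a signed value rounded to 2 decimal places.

-0.24

%ΔQ = (6057 − 6322) / [(6322 + 6057)/2] = -265/6189.5 = -0.042814…
%ΔP = (9.77 − 8.17) / [(8.17 + 9.77)/2] = 1.6/8.97 = 0.178372…
Arc Ed = %ΔQ / %ΔP = (-265/6189.5) / (1.6/8.97) = -0.2400…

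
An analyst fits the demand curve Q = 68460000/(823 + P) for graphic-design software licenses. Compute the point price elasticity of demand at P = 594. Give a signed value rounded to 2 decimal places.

-0.42

dQ/dP = −68460000/(823 + P)² = -34.0955. At P = 594, Q = 48313.3.
Ed = (dQ/dP)·(P/Q) = (-34.0955) × (594/48313.3) = -0.4191…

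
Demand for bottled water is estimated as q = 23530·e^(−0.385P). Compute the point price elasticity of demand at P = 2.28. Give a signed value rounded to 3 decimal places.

dq/dP = −0.385·q = -3765.81. At P = 2.28, q = 9781.34.
Ed = (dq/dP)·(P/q) = (-3765.81) × (2.28/9781.34) = -0.8778

-0.878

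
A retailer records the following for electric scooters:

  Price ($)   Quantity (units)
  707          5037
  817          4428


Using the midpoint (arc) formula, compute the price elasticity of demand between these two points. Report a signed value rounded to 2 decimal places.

-0.89

%ΔQ = (4428 − 5037) / [(5037 + 4428)/2] = -609/4732.5 = -0.128684…
%ΔP = (817 − 707) / [(707 + 817)/2] = 110/762 = 0.144356…
Arc Ed = %ΔQ / %ΔP = (-609/4732.5) / (110/762) = -0.8914…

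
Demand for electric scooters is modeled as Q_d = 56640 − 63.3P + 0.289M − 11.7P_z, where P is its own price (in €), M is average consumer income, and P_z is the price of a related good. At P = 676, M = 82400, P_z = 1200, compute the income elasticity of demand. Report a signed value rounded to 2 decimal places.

1.01

At the given values, Q_d = 56640 − 63.3(676) + 0.289(82400) − 11.7(1200) = 23622.8.
∂Q_d/∂M = 0.289.
E = (0.289) × (82400/23622.8) = 1.0080…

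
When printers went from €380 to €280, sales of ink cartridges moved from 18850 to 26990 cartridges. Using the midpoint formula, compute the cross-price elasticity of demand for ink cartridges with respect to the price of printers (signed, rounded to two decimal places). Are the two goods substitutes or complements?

%ΔQ_{ink cartridges} = (26990 − 18850)/avg = 8140/22920 = 0.355148…
%ΔP_{printers} = (280 − 380)/avg = -100/330 = -0.303030…
E_cross = (8140/22920) / (-100/330) = -1.1719…
E_cross < 0 ⇒ the goods are complements.

-1.17; complements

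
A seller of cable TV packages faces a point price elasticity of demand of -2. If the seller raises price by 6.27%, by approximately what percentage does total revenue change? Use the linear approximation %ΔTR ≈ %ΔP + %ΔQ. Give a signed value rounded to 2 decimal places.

-6.27%

%ΔQ ≈ Ed × %ΔP = (-2) × (+6.27%) = -12.5400%
%ΔTR ≈ %ΔP + %ΔQ = (+6.27%) + (-12.5400%) = -6.2700%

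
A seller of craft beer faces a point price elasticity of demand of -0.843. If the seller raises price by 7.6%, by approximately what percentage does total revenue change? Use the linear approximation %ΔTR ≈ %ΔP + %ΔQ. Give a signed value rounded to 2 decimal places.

%ΔQ ≈ Ed × %ΔP = (-0.843) × (+7.6%) = -6.4068%
%ΔTR ≈ %ΔP + %ΔQ = (+7.6%) + (-6.4068%) = +1.1932%

+1.19%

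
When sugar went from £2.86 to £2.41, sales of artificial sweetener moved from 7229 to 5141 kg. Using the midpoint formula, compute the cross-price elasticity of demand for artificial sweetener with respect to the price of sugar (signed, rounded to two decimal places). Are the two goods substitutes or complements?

1.98; substitutes

%ΔQ_{artificial sweetener} = (5141 − 7229)/avg = -2088/6185 = -0.337590…
%ΔP_{sugar} = (2.41 − 2.86)/avg = -0.45/2.635 = -0.170777…
E_cross = (-2088/6185) / (-0.45/2.635) = 1.9767…
E_cross > 0 ⇒ the goods are substitutes.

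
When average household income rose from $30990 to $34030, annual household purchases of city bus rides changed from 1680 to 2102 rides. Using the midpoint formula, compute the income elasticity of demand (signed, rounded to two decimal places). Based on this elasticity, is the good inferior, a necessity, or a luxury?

2.39; luxury

%ΔQ = (2102 − 1680)/[( 1680 + 2102)/2] = 422/1891 = 0.223162…
%ΔIncome = (34030 − 30990)/[( 30990 + 34030)/2] = 3040/32510 = 0.093509…
E_income = (422/1891) / (3040/32510) = 2.3865…
E_income > 1 ⇒ normal good, luxury.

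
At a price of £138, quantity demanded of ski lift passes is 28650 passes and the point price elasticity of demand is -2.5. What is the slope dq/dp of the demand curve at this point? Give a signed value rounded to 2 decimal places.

Ed = (dq/dp)·(p/q) ⇒ dq/dp = Ed·q/p = (-2.5)·28650/138 = -519.0217…

-519.02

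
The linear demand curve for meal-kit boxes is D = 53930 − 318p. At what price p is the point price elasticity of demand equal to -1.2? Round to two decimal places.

92.50

Ed = −318p/(53930 − 318p). Set this equal to -1.2:
318p = 1.2·(53930 − 318p) ⇒ 318p(1 + 1.2) = 1.2·53930
p = 1.2·53930 / (318·2.2) = 92.5042…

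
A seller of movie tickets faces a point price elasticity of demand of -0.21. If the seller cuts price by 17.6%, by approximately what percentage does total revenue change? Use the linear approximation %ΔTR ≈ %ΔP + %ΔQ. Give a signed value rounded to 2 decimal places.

-13.90%

%ΔQ ≈ Ed × %ΔP = (-0.21) × (-17.6%) = +3.6960%
%ΔTR ≈ %ΔP + %ΔQ = (-17.6%) + (+3.6960%) = -13.9040%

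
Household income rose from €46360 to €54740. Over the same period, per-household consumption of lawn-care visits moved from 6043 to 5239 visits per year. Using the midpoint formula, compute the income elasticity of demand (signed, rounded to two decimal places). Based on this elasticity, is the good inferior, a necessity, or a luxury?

-0.86; inferior

%ΔQ = (5239 − 6043)/[( 6043 + 5239)/2] = -804/5641 = -0.142527…
%ΔIncome = (54740 − 46360)/[( 46360 + 54740)/2] = 8380/50550 = 0.165776…
E_income = (-804/5641) / (8380/50550) = -0.8597…
E_income < 0 ⇒ inferior good.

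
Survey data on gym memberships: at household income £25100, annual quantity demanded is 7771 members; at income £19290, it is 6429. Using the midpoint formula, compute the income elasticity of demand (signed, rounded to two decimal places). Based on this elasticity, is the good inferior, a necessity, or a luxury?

%ΔQ = (6429 − 7771)/[( 7771 + 6429)/2] = -1342/7100 = -0.189014…
%ΔIncome = (19290 − 25100)/[( 25100 + 19290)/2] = -5810/22195 = -0.261770…
E_income = (-1342/7100) / (-5810/22195) = 0.7220…
0 < E_income < 1 ⇒ normal good, necessity.

0.72; necessity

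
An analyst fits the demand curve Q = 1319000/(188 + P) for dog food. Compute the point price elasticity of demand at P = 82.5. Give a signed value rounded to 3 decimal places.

-0.305

dQ/dP = −1319000/(188 + P)² = -18.0265. At P = 82.5, Q = 4876.16.
Ed = (dQ/dP)·(P/Q) = (-18.0265) × (82.5/4876.16) = -0.30499…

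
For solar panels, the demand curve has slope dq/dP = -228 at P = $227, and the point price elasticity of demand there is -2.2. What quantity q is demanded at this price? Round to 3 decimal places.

Ed = (dq/dP)·(P/q) ⇒ q = (dq/dP)·P/Ed = (-228)·227/(-2.2) = 23525.45454…

23525.455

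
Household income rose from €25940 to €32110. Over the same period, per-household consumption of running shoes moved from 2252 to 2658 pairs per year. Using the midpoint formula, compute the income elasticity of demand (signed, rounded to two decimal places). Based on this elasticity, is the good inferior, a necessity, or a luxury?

0.78; necessity

%ΔQ = (2658 − 2252)/[( 2252 + 2658)/2] = 406/2455 = 0.165376…
%ΔIncome = (32110 − 25940)/[( 25940 + 32110)/2] = 6170/29025 = 0.212575…
E_income = (406/2455) / (6170/29025) = 0.7779…
0 < E_income < 1 ⇒ normal good, necessity.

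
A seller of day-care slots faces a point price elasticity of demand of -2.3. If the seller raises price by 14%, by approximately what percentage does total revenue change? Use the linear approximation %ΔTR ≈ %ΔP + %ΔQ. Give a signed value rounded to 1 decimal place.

-18.2%

%ΔQ ≈ Ed × %ΔP = (-2.3) × (+14%) = -32.2000%
%ΔTR ≈ %ΔP + %ΔQ = (+14%) + (-32.2000%) = -18.2000%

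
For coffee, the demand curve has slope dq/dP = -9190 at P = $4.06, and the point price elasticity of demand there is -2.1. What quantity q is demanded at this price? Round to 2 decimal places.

17767.33

Ed = (dq/dP)·(P/q) ⇒ q = (dq/dP)·P/Ed = (-9190)·4.06/(-2.1) = 17767.3333…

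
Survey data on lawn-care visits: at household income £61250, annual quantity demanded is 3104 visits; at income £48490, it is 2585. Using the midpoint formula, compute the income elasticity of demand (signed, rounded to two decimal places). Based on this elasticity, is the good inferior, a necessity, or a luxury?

0.78; necessity

%ΔQ = (2585 − 3104)/[( 3104 + 2585)/2] = -519/2844.5 = -0.182457…
%ΔIncome = (48490 − 61250)/[( 61250 + 48490)/2] = -12760/54870 = -0.232549…
E_income = (-519/2844.5) / (-12760/54870) = 0.7845…
0 < E_income < 1 ⇒ normal good, necessity.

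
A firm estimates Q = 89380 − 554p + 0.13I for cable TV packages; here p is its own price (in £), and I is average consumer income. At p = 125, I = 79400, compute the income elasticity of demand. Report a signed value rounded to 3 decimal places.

At the given values, Q = 89380 − 554(125) + 0.13(79400) = 30452.
∂Q/∂I = 0.13.
E = (0.13) × (79400/30452) = 0.33895…

0.339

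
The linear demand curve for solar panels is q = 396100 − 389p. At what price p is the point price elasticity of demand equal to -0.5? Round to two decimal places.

339.42

Ed = −389p/(396100 − 389p). Set this equal to -0.5:
389p = 0.5·(396100 − 389p) ⇒ 389p(1 + 0.5) = 0.5·396100
p = 0.5·396100 / (389·1.5) = 339.4173…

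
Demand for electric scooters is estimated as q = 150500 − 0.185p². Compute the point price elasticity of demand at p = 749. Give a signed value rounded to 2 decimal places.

-4.44

dq/dp = −2·0.185·p = -277.13. At p = 749, q = 46714.815.
Ed = (dq/dp)·(p/q) = (-277.13) × (749/46714.815) = -4.4433…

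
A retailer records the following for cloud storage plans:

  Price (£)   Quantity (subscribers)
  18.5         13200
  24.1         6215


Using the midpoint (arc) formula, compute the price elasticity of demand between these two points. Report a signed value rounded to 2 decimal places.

-2.74

%ΔQ = (6215 − 13200) / [(13200 + 6215)/2] = -6985/9707.5 = -0.719546…
%ΔP = (24.1 − 18.5) / [(18.5 + 24.1)/2] = 5.6/21.3 = 0.262910…
Arc Ed = %ΔQ / %ΔP = (-6985/9707.5) / (5.6/21.3) = -2.7368…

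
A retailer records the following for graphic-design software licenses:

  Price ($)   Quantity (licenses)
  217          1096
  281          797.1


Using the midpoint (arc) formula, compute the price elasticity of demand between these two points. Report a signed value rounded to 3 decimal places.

%ΔQ = (797.1 − 1096) / [(1096 + 797.1)/2] = -298.9/946.55 = -0.315778…
%ΔP = (281 − 217) / [(217 + 281)/2] = 64/249 = 0.257028…
Arc Ed = %ΔQ / %ΔP = (-298.9/946.55) / (64/249) = -1.22857…

-1.229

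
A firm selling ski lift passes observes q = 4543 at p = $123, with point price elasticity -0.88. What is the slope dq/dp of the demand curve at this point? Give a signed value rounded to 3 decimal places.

Ed = (dq/dp)·(p/q) ⇒ dq/dp = Ed·q/p = (-0.88)·4543/123 = -32.50276…

-32.503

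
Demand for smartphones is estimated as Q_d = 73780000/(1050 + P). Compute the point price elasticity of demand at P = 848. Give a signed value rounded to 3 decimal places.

dQ_d/dP = −73780000/(1050 + P)² = -20.4808. At P = 848, Q_d = 38872.5.
Ed = (dQ_d/dP)·(P/Q_d) = (-20.4808) × (848/38872.5) = -0.44678…

-0.447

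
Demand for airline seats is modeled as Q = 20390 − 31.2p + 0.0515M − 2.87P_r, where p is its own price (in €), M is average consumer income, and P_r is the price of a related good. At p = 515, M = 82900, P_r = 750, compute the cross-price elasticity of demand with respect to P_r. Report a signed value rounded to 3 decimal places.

-0.334

At the given values, Q = 20390 − 31.2(515) + 0.0515(82900) − 2.87(750) = 6438.85.
∂Q/∂P_r = -2.87.
E = (-2.87) × (750/6438.85) = -0.33429…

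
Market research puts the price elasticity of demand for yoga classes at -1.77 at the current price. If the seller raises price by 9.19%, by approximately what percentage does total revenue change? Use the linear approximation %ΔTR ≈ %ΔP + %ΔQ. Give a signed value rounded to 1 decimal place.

-7.1%

%ΔQ ≈ Ed × %ΔP = (-1.77) × (+9.19%) = -16.2663%
%ΔTR ≈ %ΔP + %ΔQ = (+9.19%) + (-16.2663%) = -7.0763%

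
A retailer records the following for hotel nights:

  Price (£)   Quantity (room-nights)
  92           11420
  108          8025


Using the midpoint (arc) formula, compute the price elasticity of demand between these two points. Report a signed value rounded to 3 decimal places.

-2.182

%ΔQ = (8025 − 11420) / [(11420 + 8025)/2] = -3395/9722.5 = -0.349190…
%ΔP = (108 − 92) / [(92 + 108)/2] = 16/100 = 0.16
Arc Ed = %ΔQ / %ΔP = (-3395/9722.5) / (16/100) = -2.18243…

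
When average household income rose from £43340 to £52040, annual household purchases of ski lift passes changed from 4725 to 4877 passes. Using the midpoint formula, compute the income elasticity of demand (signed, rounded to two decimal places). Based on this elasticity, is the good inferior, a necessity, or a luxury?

%ΔQ = (4877 − 4725)/[( 4725 + 4877)/2] = 152/4801 = 0.031660…
%ΔIncome = (52040 − 43340)/[( 43340 + 52040)/2] = 8700/47690 = 0.182428…
E_income = (152/4801) / (8700/47690) = 0.1735…
0 < E_income < 1 ⇒ normal good, necessity.

0.17; necessity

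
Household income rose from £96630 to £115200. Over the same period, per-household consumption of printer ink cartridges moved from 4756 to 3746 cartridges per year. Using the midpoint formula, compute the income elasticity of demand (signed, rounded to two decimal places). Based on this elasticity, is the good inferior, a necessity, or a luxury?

-1.36; inferior

%ΔQ = (3746 − 4756)/[( 4756 + 3746)/2] = -1010/4251 = -0.237591…
%ΔIncome = (115200 − 96630)/[( 96630 + 115200)/2] = 18570/105915 = 0.175329…
E_income = (-1010/4251) / (18570/105915) = -1.3551…
E_income < 0 ⇒ inferior good.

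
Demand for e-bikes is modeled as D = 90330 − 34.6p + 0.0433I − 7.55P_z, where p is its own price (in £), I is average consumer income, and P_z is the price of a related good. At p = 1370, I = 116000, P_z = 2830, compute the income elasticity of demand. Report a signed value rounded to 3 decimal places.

At the given values, D = 90330 − 34.6(1370) + 0.0433(116000) − 7.55(2830) = 26584.3.
∂D/∂I = 0.0433.
E = (0.0433) × (116000/26584.3) = 0.18893…

0.189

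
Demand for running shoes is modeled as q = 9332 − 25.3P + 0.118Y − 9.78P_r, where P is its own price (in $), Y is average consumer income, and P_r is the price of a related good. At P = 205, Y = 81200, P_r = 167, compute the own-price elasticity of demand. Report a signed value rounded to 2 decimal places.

At the given values, q = 9332 − 25.3(205) + 0.118(81200) − 9.78(167) = 12093.84.
∂q/∂P = −25.3.
E = (-25.3) × (205/12093.84) = -0.4288…

-0.43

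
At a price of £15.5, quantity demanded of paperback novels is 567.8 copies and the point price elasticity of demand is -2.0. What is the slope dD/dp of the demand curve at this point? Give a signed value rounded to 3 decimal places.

-73.265

Ed = (dD/dp)·(p/D) ⇒ dD/dp = Ed·D/p = (-2.0)·567.8/15.5 = -73.26451…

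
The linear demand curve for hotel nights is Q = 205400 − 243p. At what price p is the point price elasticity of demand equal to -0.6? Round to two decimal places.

Ed = −243p/(205400 − 243p). Set this equal to -0.6:
243p = 0.6·(205400 − 243p) ⇒ 243p(1 + 0.6) = 0.6·205400
p = 0.6·205400 / (243·1.6) = 316.9753…

316.98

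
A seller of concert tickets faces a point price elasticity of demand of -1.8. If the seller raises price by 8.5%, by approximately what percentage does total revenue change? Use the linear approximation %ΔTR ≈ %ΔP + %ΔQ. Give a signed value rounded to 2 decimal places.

%ΔQ ≈ Ed × %ΔP = (-1.8) × (+8.5%) = -15.3000%
%ΔTR ≈ %ΔP + %ΔQ = (+8.5%) + (-15.3000%) = -6.8000%

-6.80%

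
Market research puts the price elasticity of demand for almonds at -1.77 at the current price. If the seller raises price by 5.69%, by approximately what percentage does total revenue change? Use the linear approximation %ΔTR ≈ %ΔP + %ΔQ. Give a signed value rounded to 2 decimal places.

-4.38%

%ΔQ ≈ Ed × %ΔP = (-1.77) × (+5.69%) = -10.0713%
%ΔTR ≈ %ΔP + %ΔQ = (+5.69%) + (-10.0713%) = -4.3813%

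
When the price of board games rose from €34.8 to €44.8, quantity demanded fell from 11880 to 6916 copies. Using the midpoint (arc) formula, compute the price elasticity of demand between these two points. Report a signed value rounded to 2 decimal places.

-2.10

%ΔQ = (6916 − 11880) / [(11880 + 6916)/2] = -4964/9398 = -0.528197…
%ΔP = (44.8 − 34.8) / [(34.8 + 44.8)/2] = 10/39.8 = 0.251256…
Arc Ed = %ΔQ / %ΔP = (-4964/9398) / (10/39.8) = -2.1022…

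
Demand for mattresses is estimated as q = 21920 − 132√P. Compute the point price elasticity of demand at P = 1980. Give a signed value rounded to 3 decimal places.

dq/dP = −132/(2√P) = -1.48324. At P = 1980, q = 16046.4.
Ed = (dq/dP)·(P/q) = (-1.48324) × (1980/16046.4) = -0.18302…

-0.183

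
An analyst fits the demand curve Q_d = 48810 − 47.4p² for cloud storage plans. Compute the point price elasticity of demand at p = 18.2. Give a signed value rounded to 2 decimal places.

-0.95

dQ_d/dp = −2·47.4·p = -1725.36. At p = 18.2, Q_d = 33109.224.
Ed = (dQ_d/dp)·(p/Q_d) = (-1725.36) × (18.2/33109.224) = -0.9484…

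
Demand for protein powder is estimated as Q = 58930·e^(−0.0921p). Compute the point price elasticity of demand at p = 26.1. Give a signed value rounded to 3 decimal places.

dQ/dp = −0.0921·Q = -490.495. At p = 26.1, Q = 5325.68.
Ed = (dQ/dp)·(p/Q) = (-490.495) × (26.1/5325.68) = -2.40381

-2.404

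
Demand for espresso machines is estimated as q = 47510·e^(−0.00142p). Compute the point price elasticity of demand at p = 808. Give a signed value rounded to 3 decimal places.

dq/dp = −0.00142·q = -21.4181. At p = 808, q = 15083.2.
Ed = (dq/dp)·(p/q) = (-21.4181) × (808/15083.2) = -1.14736

-1.147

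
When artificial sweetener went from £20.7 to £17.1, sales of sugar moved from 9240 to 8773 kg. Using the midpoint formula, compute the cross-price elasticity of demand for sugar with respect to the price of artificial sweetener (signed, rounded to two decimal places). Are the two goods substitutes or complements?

%ΔQ_{sugar} = (8773 − 9240)/avg = -467/9006.5 = -0.051851…
%ΔP_{artificial sweetener} = (17.1 − 20.7)/avg = -3.6/18.9 = -0.190476…
E_cross = (-467/9006.5) / (-3.6/18.9) = 0.2722…
E_cross > 0 ⇒ the goods are substitutes.

0.27; substitutes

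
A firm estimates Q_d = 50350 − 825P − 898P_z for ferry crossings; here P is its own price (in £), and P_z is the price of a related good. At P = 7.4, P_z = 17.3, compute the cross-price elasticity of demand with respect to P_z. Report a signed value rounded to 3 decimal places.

At the given values, Q_d = 50350 − 825(7.4) − 898(17.3) = 28709.6.
∂Q_d/∂P_z = -898.
E = (-898) × (17.3/28709.6) = -0.54112…

-0.541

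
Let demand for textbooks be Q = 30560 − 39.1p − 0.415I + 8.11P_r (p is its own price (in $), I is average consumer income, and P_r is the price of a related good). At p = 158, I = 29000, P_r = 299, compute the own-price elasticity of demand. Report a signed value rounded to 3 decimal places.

-0.418

At the given values, Q = 30560 − 39.1(158) − 0.415(29000) + 8.11(299) = 14772.09.
∂Q/∂p = −39.1.
E = (-39.1) × (158/14772.09) = -0.41820…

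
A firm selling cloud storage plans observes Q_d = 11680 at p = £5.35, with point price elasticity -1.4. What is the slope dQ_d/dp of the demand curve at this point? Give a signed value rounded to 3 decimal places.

-3056.449

Ed = (dQ_d/dp)·(p/Q_d) ⇒ dQ_d/dp = Ed·Q_d/p = (-1.4)·11680/5.35 = -3056.44859…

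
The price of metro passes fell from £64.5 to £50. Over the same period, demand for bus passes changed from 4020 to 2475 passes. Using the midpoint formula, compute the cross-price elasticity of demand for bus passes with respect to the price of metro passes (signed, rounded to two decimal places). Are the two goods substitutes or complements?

%ΔQ_{bus passes} = (2475 − 4020)/avg = -1545/3247.5 = -0.475750…
%ΔP_{metro passes} = (50 − 64.5)/avg = -14.5/57.25 = -0.253275…
E_cross = (-1545/3247.5) / (-14.5/57.25) = 1.8783…
E_cross > 0 ⇒ the goods are substitutes.

1.88; substitutes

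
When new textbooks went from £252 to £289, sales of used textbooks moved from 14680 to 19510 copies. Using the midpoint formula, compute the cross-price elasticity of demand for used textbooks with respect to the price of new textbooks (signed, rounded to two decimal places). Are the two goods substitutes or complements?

%ΔQ_{used textbooks} = (19510 − 14680)/avg = 4830/17095 = 0.282538…
%ΔP_{new textbooks} = (289 − 252)/avg = 37/270.5 = 0.136783…
E_cross = (4830/17095) / (37/270.5) = 2.0655…
E_cross > 0 ⇒ the goods are substitutes.

2.07; substitutes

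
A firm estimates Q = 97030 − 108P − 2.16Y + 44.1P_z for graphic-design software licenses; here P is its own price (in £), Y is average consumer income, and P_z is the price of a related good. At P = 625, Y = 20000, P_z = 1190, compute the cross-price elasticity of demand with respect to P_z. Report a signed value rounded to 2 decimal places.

At the given values, Q = 97030 − 108(625) − 2.16(20000) + 44.1(1190) = 38809.
∂Q/∂P_z = 44.1.
E = (44.1) × (1190/38809) = 1.3522…

1.35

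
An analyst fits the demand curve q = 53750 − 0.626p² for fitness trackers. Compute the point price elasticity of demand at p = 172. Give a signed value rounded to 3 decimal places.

dq/dp = −2·0.626·p = -215.344. At p = 172, q = 35230.416.
Ed = (dq/dp)·(p/q) = (-215.344) × (172/35230.416) = -1.05134…

-1.051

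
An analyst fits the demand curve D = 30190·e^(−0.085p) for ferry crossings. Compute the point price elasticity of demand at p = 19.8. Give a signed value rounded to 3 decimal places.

dD/dp = −0.085·D = -476.831. At p = 19.8, D = 5609.78.
Ed = (dD/dp)·(p/D) = (-476.831) × (19.8/5609.78) = -1.683

-1.683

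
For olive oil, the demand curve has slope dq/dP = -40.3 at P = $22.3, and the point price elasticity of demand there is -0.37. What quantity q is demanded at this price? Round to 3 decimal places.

2428.892

Ed = (dq/dP)·(P/q) ⇒ q = (dq/dP)·P/Ed = (-40.3)·22.3/(-0.37) = 2428.89189…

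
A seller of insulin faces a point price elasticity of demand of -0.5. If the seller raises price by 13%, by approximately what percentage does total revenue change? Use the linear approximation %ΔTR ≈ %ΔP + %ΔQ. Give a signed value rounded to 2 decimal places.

%ΔQ ≈ Ed × %ΔP = (-0.5) × (+13%) = -6.5000%
%ΔTR ≈ %ΔP + %ΔQ = (+13%) + (-6.5000%) = +6.5000%

+6.50%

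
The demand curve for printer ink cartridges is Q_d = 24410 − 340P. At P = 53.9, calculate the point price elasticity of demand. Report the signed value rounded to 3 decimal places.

dQ_d/dP = −340. At P = 53.9, Q_d = 24410 − 340(53.9) = 6084.
Ed = (dQ_d/dP)·(P/Q_d) = −340 × (53.9/6084) = -3.01216…

-3.012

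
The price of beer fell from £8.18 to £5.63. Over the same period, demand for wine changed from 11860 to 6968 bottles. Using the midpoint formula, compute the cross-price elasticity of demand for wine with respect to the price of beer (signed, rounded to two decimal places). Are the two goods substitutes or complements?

1.41; substitutes

%ΔQ_{wine} = (6968 − 11860)/avg = -4892/9414 = -0.519651…
%ΔP_{beer} = (5.63 − 8.18)/avg = -2.55/6.905 = -0.369297…
E_cross = (-4892/9414) / (-2.55/6.905) = 1.4071…
E_cross > 0 ⇒ the goods are substitutes.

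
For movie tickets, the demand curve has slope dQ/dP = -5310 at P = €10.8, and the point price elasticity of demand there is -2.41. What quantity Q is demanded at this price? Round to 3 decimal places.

Ed = (dQ/dP)·(P/Q) ⇒ Q = (dQ/dP)·P/Ed = (-5310)·10.8/(-2.41) = 23795.85062…

23795.851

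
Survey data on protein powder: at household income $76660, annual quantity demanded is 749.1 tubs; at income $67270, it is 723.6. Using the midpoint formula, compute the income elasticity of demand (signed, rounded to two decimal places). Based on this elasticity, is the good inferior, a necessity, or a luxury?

0.27; necessity

%ΔQ = (723.6 − 749.1)/[( 749.1 + 723.6)/2] = -25.5/736.35 = -0.034630…
%ΔIncome = (67270 − 76660)/[( 76660 + 67270)/2] = -9390/71965 = -0.130480…
E_income = (-25.5/736.35) / (-9390/71965) = 0.2654…
0 < E_income < 1 ⇒ normal good, necessity.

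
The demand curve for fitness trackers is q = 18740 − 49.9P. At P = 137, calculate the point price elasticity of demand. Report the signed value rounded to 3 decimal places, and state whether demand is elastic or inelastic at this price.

dq/dP = −49.9. At P = 137, q = 18740 − 49.9(137) = 11903.7.
Ed = (dq/dP)·(P/q) = −49.9 × (137/11903.7) = -0.57430…
|Ed| = 0.574 < 1, so demand is inelastic.

-0.574; inelastic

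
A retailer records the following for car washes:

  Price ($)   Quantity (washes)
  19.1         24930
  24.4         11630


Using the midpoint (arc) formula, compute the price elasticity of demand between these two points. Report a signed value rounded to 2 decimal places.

%ΔQ = (11630 − 24930) / [(24930 + 11630)/2] = -13300/18280 = -0.727571…
%ΔP = (24.4 − 19.1) / [(19.1 + 24.4)/2] = 5.3/21.75 = 0.243678…
Arc Ed = %ΔQ / %ΔP = (-13300/18280) / (5.3/21.75) = -2.9857…

-2.99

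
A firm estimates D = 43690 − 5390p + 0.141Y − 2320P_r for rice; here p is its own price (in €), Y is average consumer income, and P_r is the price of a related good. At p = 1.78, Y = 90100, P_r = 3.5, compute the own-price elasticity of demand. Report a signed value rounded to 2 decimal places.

-0.25

At the given values, D = 43690 − 5390(1.78) + 0.141(90100) − 2320(3.5) = 38679.9.
∂D/∂p = −5390.
E = (-5390) × (1.78/38679.9) = -0.2480…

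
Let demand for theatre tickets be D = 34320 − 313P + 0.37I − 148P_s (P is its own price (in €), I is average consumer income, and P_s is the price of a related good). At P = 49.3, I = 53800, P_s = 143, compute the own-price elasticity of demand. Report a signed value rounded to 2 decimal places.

At the given values, D = 34320 − 313(49.3) + 0.37(53800) − 148(143) = 17631.1.
∂D/∂P = −313.
E = (-313) × (49.3/17631.1) = -0.8752…

-0.88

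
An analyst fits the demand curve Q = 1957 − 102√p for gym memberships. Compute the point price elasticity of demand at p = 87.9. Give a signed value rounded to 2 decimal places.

dQ/dp = −102/(2√p) = -5.43971. At p = 87.9, Q = 1000.7.
Ed = (dQ/dp)·(p/Q) = (-5.43971) × (87.9/1000.7) = -0.4778…

-0.48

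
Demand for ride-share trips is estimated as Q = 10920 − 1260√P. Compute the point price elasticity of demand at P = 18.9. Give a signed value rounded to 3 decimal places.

dQ/dP = −1260/(2√P) = -144.914. At P = 18.9, Q = 5442.26.
Ed = (dQ/dP)·(P/Q) = (-144.914) × (18.9/5442.26) = -0.50325…

-0.503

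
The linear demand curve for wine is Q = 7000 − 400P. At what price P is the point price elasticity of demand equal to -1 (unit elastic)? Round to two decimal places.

8.75

Ed = −400P/(7000 − 400P). Set this equal to -1:
400P = 1·(7000 − 400P) ⇒ 400P(1 + 1) = 1·7000
P = 1·7000 / (400·2) = 8.75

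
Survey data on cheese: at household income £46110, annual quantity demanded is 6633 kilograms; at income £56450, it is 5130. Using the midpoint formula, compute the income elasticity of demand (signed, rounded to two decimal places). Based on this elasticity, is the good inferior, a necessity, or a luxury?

%ΔQ = (5130 − 6633)/[( 6633 + 5130)/2] = -1503/5881.5 = -0.255547…
%ΔIncome = (56450 − 46110)/[( 46110 + 56450)/2] = 10340/51280 = 0.201638…
E_income = (-1503/5881.5) / (10340/51280) = -1.2673…
E_income < 0 ⇒ inferior good.

-1.27; inferior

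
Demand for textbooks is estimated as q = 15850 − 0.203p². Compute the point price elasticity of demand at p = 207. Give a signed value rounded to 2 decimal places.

-2.43

dq/dp = −2·0.203·p = -84.042. At p = 207, q = 7151.653.
Ed = (dq/dp)·(p/q) = (-84.042) × (207/7151.653) = -2.4325…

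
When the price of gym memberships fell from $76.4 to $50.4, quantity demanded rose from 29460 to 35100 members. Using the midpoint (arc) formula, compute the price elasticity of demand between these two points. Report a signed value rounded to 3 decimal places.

-0.426

%ΔQ = (35100 − 29460) / [(29460 + 35100)/2] = 5640/32280 = 0.174721…
%ΔP = (50.4 − 76.4) / [(76.4 + 50.4)/2] = -26/63.4 = -0.410094…
Arc Ed = %ΔQ / %ΔP = (5640/32280) / (-26/63.4) = -0.42605…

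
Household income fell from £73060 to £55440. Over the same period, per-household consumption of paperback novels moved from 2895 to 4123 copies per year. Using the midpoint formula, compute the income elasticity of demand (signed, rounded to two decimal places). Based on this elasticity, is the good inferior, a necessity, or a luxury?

%ΔQ = (4123 − 2895)/[( 2895 + 4123)/2] = 1228/3509 = 0.349957…
%ΔIncome = (55440 − 73060)/[( 73060 + 55440)/2] = -17620/64250 = -0.274241…
E_income = (1228/3509) / (-17620/64250) = -1.2760…
E_income < 0 ⇒ inferior good.

-1.28; inferior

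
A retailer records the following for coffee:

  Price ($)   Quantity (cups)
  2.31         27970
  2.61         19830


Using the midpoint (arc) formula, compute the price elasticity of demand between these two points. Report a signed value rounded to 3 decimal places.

%ΔQ = (19830 − 27970) / [(27970 + 19830)/2] = -8140/23900 = -0.340585…
%ΔP = (2.61 − 2.31) / [(2.31 + 2.61)/2] = 0.3/2.46 = 0.121951…
Arc Ed = %ΔQ / %ΔP = (-8140/23900) / (0.3/2.46) = -2.79280…

-2.793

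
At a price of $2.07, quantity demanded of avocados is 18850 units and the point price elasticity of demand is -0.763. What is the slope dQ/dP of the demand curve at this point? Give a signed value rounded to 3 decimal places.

-6948.092

Ed = (dQ/dP)·(P/Q) ⇒ dQ/dP = Ed·Q/P = (-0.763)·18850/2.07 = -6948.09178…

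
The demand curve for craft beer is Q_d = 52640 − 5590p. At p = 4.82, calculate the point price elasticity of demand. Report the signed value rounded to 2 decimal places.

dQ_d/dp = −5590. At p = 4.82, Q_d = 52640 − 5590(4.82) = 25696.2.
Ed = (dQ_d/dp)·(p/Q_d) = −5590 × (4.82/25696.2) = -1.0485…

-1.05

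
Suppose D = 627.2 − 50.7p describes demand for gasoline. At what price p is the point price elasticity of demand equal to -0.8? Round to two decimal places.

Ed = −50.7p/(627.2 − 50.7p). Set this equal to -0.8:
50.7p = 0.8·(627.2 − 50.7p) ⇒ 50.7p(1 + 0.8) = 0.8·627.2
p = 0.8·627.2 / (50.7·1.8) = 5.4981…

5.50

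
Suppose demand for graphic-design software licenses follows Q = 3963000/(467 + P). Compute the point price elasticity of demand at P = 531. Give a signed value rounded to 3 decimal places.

-0.532

dQ/dP = −3963000/(467 + P)² = -3.9789. At P = 531, Q = 3970.94.
Ed = (dQ/dP)·(P/Q) = (-3.9789) × (531/3970.94) = -0.53206…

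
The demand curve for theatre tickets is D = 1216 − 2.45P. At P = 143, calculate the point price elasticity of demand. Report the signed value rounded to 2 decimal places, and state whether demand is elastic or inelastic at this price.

dD/dP = −2.45. At P = 143, D = 1216 − 2.45(143) = 865.65.
Ed = (dD/dP)·(P/D) = −2.45 × (143/865.65) = -0.4047…
|Ed| = 0.40 < 1, so demand is inelastic.

-0.40; inelastic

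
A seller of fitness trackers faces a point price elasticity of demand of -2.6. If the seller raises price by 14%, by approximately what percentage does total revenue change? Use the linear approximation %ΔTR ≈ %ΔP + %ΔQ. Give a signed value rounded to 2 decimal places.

%ΔQ ≈ Ed × %ΔP = (-2.6) × (+14%) = -36.4000%
%ΔTR ≈ %ΔP + %ΔQ = (+14%) + (-36.4000%) = -22.4000%

-22.40%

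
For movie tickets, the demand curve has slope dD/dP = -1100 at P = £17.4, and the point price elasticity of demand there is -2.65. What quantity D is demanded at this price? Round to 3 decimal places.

Ed = (dD/dP)·(P/D) ⇒ D = (dD/dP)·P/Ed = (-1100)·17.4/(-2.65) = 7222.64150…

7222.642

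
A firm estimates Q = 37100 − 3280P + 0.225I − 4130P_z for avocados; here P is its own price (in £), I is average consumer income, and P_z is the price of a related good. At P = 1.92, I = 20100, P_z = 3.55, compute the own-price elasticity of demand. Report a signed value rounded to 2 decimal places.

At the given values, Q = 37100 − 3280(1.92) + 0.225(20100) − 4130(3.55) = 20663.4.
∂Q/∂P = −3280.
E = (-3280) × (1.92/20663.4) = -0.3047…

-0.30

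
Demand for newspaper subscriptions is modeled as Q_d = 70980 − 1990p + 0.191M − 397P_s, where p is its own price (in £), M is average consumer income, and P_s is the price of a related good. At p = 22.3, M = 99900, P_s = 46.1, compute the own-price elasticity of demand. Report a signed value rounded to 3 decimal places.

-1.621

At the given values, Q_d = 70980 − 1990(22.3) + 0.191(99900) − 397(46.1) = 27382.2.
∂Q_d/∂p = −1990.
E = (-1990) × (22.3/27382.2) = -1.62065…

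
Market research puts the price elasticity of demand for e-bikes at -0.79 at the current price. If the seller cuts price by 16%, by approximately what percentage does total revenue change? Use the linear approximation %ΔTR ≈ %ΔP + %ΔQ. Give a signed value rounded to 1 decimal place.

-3.4%

%ΔQ ≈ Ed × %ΔP = (-0.79) × (-16%) = +12.6400%
%ΔTR ≈ %ΔP + %ΔQ = (-16%) + (+12.6400%) = -3.3600%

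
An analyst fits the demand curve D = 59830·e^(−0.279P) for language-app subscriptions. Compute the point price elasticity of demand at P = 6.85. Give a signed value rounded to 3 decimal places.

-1.911

dD/dP = −0.279·D = -2469. At P = 6.85, D = 8849.47.
Ed = (dD/dP)·(P/D) = (-2469) × (6.85/8849.47) = -1.91115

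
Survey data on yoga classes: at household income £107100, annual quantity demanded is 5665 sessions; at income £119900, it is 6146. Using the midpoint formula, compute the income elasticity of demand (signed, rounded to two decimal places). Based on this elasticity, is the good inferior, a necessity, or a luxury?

%ΔQ = (6146 − 5665)/[( 5665 + 6146)/2] = 481/5905.5 = 0.081449…
%ΔIncome = (119900 − 107100)/[( 107100 + 119900)/2] = 12800/113500 = 0.112775…
E_income = (481/5905.5) / (12800/113500) = 0.7222…
0 < E_income < 1 ⇒ normal good, necessity.

0.72; necessity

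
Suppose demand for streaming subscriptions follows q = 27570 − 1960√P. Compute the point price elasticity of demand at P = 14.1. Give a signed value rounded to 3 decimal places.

-0.182

dq/dP = −1960/(2√P) = -260.986. At P = 14.1, q = 20210.2.
Ed = (dq/dP)·(P/q) = (-260.986) × (14.1/20210.2) = -0.18208…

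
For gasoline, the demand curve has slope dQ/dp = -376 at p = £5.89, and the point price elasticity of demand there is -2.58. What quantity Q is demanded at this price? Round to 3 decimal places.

858.388

Ed = (dQ/dp)·(p/Q) ⇒ Q = (dQ/dp)·p/Ed = (-376)·5.89/(-2.58) = 858.38759…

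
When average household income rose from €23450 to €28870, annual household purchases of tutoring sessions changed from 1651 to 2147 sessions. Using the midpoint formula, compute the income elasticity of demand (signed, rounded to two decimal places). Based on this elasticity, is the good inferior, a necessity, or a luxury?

1.26; luxury

%ΔQ = (2147 − 1651)/[( 1651 + 2147)/2] = 496/1899 = 0.261190…
%ΔIncome = (28870 − 23450)/[( 23450 + 28870)/2] = 5420/26160 = 0.207186…
E_income = (496/1899) / (5420/26160) = 1.2606…
E_income > 1 ⇒ normal good, luxury.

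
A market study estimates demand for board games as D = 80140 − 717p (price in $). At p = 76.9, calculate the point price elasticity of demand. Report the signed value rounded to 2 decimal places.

dD/dp = −717. At p = 76.9, D = 80140 − 717(76.9) = 25002.7.
Ed = (dD/dp)·(p/D) = −717 × (76.9/25002.7) = -2.2052…

-2.21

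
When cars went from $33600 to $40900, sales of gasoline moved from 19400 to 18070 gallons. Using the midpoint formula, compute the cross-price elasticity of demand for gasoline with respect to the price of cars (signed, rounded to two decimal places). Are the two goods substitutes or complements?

%ΔQ_{gasoline} = (18070 − 19400)/avg = -1330/18735 = -0.070990…
%ΔP_{cars} = (40900 − 33600)/avg = 7300/37250 = 0.195973…
E_cross = (-1330/18735) / (7300/37250) = -0.3622…
E_cross < 0 ⇒ the goods are complements.

-0.36; complements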